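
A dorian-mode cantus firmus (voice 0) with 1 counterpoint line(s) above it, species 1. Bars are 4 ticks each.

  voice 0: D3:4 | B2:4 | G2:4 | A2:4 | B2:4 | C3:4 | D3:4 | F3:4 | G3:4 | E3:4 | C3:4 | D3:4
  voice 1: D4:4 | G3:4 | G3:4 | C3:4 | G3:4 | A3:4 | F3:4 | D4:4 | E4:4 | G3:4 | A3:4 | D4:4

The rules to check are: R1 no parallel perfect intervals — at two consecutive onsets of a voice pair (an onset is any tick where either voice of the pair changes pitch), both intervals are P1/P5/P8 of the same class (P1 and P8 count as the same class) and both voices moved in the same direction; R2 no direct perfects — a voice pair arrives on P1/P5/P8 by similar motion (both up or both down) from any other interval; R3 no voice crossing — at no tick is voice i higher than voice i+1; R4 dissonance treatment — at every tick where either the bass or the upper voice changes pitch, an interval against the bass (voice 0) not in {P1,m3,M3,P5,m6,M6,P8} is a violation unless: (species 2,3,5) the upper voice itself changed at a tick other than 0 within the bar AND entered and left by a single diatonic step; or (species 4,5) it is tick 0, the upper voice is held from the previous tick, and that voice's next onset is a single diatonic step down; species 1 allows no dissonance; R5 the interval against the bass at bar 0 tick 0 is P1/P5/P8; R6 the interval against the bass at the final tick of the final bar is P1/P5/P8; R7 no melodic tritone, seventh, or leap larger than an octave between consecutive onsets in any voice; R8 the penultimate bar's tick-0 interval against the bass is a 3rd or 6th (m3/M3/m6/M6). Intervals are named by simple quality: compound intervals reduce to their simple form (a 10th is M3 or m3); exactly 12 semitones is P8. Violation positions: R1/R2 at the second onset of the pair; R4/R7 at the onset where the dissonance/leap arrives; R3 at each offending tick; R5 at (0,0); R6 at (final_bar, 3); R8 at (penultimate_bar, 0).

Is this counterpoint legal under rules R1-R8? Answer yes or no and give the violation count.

bar 0: v0=D3 v1=D4 (P8)
bar 1: v0=B2 v1=G3 (m6)
bar 2: v0=G2 v1=G3 (P8)
bar 3: v0=A2 v1=C3 (m3)
bar 4: v0=B2 v1=G3 (m6)
bar 5: v0=C3 v1=A3 (M6)
bar 6: v0=D3 v1=F3 (m3)
bar 7: v0=F3 v1=D4 (M6)
bar 8: v0=G3 v1=E4 (M6)
bar 9: v0=E3 v1=G3 (m3)
bar 10: v0=C3 v1=A3 (M6)
bar 11: v0=D3 v1=D4 (P8)
  R2 @ bar11.0: C3/A3 M6 -> D3/D4 P8 similar

No (1 violations)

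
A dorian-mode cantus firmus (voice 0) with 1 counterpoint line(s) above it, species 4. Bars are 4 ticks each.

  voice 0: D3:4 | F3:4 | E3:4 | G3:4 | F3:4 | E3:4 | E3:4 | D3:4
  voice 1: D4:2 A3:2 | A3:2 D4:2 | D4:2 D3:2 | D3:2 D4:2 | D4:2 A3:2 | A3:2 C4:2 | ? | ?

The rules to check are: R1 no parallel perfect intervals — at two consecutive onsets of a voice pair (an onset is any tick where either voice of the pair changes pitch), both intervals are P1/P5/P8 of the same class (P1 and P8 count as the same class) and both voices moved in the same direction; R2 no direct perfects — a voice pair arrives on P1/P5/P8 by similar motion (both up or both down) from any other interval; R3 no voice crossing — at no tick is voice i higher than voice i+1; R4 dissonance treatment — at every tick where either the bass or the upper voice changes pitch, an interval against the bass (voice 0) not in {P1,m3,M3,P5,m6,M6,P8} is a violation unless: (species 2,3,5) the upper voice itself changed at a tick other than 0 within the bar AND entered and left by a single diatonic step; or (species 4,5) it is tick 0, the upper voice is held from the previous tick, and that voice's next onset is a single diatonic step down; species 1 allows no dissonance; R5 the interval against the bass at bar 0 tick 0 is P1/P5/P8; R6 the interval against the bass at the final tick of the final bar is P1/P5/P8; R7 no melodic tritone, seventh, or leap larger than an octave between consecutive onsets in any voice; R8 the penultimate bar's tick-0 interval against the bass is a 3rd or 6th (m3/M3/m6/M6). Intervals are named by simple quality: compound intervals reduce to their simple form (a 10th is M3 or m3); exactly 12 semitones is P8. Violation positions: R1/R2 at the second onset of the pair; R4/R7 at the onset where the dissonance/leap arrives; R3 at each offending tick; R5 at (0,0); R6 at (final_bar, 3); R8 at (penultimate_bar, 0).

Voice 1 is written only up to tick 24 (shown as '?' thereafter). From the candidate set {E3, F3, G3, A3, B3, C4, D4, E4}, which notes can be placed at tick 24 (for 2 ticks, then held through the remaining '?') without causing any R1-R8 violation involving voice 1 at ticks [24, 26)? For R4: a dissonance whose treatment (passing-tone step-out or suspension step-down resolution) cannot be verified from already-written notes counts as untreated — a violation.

{C4, G3}

E3: violates R8
F3: violates R4,R8
G3: legal
A3: violates R4,R8
B3: violates R8
C4: legal
D4: violates R4,R8
E4: violates R8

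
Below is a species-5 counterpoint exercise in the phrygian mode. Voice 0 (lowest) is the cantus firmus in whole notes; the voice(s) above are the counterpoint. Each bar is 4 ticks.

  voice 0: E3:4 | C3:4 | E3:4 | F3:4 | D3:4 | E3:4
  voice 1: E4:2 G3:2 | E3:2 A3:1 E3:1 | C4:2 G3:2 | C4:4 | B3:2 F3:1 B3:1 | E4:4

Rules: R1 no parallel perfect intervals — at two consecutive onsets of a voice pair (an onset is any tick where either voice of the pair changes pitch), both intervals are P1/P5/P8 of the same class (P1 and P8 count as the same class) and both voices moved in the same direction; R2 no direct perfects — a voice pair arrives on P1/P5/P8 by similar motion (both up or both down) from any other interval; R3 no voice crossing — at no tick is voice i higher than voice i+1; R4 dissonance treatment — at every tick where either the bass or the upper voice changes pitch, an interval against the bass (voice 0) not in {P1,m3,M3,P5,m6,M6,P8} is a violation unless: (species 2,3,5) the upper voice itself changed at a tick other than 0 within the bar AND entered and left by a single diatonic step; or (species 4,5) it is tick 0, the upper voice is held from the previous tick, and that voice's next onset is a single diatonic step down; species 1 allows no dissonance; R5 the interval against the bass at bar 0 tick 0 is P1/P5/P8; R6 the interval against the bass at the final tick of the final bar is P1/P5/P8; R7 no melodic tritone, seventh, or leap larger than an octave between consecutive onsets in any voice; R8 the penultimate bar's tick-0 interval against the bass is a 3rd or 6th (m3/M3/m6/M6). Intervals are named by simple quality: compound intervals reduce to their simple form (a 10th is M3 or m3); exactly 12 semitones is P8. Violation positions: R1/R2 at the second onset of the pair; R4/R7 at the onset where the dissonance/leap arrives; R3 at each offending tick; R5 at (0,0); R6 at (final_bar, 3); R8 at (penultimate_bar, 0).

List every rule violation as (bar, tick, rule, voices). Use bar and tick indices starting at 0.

bar 0: v0=E3 v1=E4 downbeat P8
bar 1: v0=C3 v1=E3 downbeat M3
bar 2: v0=E3 v1=C4 downbeat m6
bar 3: v0=F3 v1=C4 downbeat P5
bar 4: v0=D3 v1=B3 downbeat M6
bar 5: v0=E3 v1=E4 downbeat P8
  -> R2 @ bar 3 tick 0 v(0, 1): E3/G3 m3 -> F3/C4 P5 similar
  -> R7 @ bar 4 tick 2 v(1,): B3->F3 leap 6st
  -> R7 @ bar 4 tick 3 v(1,): F3->B3 leap 6st
  -> R2 @ bar 5 tick 0 v(0, 1): D3/B3 M6 -> E3/E4 P8 similar

(3, 0, R2, (0, 1))
(4, 2, R7, (1,))
(4, 3, R7, (1,))
(5, 0, R2, (0, 1))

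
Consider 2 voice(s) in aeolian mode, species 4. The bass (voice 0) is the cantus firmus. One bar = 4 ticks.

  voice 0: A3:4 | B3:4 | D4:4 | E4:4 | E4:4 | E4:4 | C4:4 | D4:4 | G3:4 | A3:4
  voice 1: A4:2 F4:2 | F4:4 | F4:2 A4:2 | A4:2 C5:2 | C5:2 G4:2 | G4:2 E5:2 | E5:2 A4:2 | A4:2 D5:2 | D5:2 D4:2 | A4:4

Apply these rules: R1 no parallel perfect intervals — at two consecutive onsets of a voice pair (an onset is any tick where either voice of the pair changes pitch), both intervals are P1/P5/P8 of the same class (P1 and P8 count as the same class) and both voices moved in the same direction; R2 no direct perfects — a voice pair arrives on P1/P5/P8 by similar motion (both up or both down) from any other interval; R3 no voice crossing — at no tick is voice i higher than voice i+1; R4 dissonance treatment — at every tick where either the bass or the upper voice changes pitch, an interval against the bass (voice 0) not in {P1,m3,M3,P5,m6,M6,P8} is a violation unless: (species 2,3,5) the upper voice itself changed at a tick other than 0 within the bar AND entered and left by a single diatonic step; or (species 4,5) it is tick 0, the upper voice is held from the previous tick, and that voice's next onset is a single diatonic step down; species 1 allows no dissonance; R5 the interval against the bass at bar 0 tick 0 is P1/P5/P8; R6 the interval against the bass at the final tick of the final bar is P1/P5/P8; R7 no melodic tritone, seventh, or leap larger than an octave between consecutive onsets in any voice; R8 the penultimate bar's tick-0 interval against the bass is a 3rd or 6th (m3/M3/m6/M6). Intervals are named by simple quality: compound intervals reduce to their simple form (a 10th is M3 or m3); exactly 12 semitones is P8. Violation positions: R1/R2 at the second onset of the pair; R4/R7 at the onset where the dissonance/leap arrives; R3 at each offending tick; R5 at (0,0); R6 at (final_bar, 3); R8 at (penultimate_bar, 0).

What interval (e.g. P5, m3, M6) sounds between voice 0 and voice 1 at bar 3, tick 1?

voice 0=E4 voice 1=A4 -> P4

P4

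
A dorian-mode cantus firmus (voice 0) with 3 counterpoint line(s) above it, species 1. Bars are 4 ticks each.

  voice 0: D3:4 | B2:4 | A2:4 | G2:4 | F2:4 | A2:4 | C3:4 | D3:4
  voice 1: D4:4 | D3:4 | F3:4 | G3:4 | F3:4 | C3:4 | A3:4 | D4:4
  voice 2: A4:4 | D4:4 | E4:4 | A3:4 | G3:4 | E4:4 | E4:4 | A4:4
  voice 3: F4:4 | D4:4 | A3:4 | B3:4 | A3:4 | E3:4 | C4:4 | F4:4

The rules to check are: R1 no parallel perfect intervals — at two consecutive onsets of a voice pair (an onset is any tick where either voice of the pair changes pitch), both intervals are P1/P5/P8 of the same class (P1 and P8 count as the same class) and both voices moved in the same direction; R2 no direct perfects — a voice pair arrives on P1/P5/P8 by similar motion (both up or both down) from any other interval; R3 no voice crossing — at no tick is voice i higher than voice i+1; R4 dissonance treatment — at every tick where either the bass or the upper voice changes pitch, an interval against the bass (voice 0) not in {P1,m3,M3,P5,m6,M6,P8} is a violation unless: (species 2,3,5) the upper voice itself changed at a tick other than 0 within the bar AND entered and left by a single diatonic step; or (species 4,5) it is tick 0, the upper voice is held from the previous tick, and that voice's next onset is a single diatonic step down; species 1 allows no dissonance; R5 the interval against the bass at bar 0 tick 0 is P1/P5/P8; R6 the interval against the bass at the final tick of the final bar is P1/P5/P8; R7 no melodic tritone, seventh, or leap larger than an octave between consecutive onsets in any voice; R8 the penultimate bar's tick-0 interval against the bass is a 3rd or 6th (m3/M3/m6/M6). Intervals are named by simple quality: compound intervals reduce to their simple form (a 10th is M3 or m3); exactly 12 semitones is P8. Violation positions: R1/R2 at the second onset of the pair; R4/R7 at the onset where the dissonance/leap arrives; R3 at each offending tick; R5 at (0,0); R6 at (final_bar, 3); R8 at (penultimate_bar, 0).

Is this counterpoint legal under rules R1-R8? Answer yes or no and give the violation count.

No (35 violations)

bar 0: v0=D3 v1=D4 v2=A4 v3=F4 (m3)
bar 1: v0=B2 v1=D3 v2=D4 v3=D4 (m3)
bar 2: v0=A2 v1=F3 v2=E4 v3=A3 (P8)
bar 3: v0=G2 v1=G3 v2=A3 v3=B3 (M3)
bar 4: v0=F2 v1=F3 v2=G3 v3=A3 (M3)
bar 5: v0=A2 v1=C3 v2=E4 v3=E3 (P5)
bar 6: v0=C3 v1=A3 v2=E4 v3=C4 (P8)
bar 7: v0=D3 v1=D4 v2=A4 v3=F4 (m3)
  R3 @ bar0.0: A4 above F4
  R5 @ bar0.0: opens on m3
  R3 @ bar0.1: A4 above F4
  R3 @ bar0.2: A4 above F4
  R3 @ bar0.3: A4 above F4
  R2 @ bar1.0: D4/A4 P5 -> D3/D4 P8 similar
  R2 @ bar1.0: D4/F4 m3 -> D3/D4 P8 similar
  R2 @ bar1.0: A4/F4 M3 -> D4/D4 P1 similar
  R2 @ bar2.0: B2/D4 m3 -> A2/A3 P8 similar
  R3 @ bar2.0: E4 above A3
  R3 @ bar2.1: E4 above A3
  R3 @ bar2.2: E4 above A3
  R3 @ bar2.3: E4 above A3
  R4 @ bar3.0: G2/A3 M2 untreated
  R1 @ bar4.0: G2/G3 P8 -> F2/F3 P8 similar
  R4 @ bar4.0: F2/G3 M2 untreated
  R2 @ bar5.0: F2/G3 M2 -> A2/E4 P5 similar
  R3 @ bar5.0: E4 above E3
  R3 @ bar5.1: E4 above E3
  R3 @ bar5.2: E4 above E3
  R3 @ bar5.3: E4 above E3
  R2 @ bar6.0: A2/E3 P5 -> C3/C4 P8 similar
  R3 @ bar6.0: E4 above C4
  R8 @ bar6.0: penult P8 not 3rd/6th
  R3 @ bar6.1: E4 above C4
  R3 @ bar6.2: E4 above C4
  R3 @ bar6.3: E4 above C4
  R1 @ bar7.0: A3/E4 P5 -> D4/A4 P5 similar
  R2 @ bar7.0: C3/A3 M6 -> D3/D4 P8 similar
  R2 @ bar7.0: C3/E4 M3 -> D3/A4 P5 similar
  R3 @ bar7.0: A4 above F4
  R3 @ bar7.1: A4 above F4
  R3 @ bar7.2: A4 above F4
  R3 @ bar7.3: A4 above F4
  R6 @ bar7.3: closes on m3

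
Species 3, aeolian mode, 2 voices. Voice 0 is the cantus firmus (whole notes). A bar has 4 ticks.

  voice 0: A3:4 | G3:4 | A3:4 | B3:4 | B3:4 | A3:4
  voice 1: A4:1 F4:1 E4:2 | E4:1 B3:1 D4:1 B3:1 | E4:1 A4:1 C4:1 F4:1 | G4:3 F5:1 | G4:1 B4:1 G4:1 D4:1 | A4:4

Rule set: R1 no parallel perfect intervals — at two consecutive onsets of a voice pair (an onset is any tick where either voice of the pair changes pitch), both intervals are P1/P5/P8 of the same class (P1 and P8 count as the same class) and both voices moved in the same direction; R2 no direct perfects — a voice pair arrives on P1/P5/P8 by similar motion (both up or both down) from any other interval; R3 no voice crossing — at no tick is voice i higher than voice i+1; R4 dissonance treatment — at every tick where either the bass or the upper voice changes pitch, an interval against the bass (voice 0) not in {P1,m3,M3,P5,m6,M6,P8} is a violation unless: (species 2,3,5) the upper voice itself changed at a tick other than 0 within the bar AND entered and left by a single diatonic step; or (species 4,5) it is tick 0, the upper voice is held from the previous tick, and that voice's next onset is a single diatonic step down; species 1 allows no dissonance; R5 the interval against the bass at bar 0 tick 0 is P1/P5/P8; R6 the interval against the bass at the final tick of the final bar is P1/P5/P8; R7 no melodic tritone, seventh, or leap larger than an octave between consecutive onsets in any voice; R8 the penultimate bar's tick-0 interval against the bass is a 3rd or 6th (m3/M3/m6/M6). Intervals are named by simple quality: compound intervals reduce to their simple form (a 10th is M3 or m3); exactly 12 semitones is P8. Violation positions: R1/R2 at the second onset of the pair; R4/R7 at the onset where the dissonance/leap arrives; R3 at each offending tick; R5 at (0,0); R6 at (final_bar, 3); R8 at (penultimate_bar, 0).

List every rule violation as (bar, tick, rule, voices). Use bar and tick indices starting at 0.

bar 0: v0=A3 v1=A4 downbeat P8
bar 1: v0=G3 v1=E4 downbeat M6
bar 2: v0=A3 v1=E4 downbeat P5
bar 3: v0=B3 v1=G4 downbeat m6
bar 4: v0=B3 v1=G4 downbeat m6
bar 5: v0=A3 v1=A4 downbeat P8
  -> R2 @ bar 2 tick 0 v(0, 1): G3/B3 M3 -> A3/E4 P5 similar
  -> R4 @ bar 3 tick 3 v(0, 1): B3/F5 TT untreated
  -> R7 @ bar 3 tick 3 v(1,): G4->F5 leap 10st
  -> R7 @ bar 4 tick 0 v(1,): F5->G4 leap 10st

(2, 0, R2, (0, 1))
(3, 3, R4, (0, 1))
(3, 3, R7, (1,))
(4, 0, R7, (1,))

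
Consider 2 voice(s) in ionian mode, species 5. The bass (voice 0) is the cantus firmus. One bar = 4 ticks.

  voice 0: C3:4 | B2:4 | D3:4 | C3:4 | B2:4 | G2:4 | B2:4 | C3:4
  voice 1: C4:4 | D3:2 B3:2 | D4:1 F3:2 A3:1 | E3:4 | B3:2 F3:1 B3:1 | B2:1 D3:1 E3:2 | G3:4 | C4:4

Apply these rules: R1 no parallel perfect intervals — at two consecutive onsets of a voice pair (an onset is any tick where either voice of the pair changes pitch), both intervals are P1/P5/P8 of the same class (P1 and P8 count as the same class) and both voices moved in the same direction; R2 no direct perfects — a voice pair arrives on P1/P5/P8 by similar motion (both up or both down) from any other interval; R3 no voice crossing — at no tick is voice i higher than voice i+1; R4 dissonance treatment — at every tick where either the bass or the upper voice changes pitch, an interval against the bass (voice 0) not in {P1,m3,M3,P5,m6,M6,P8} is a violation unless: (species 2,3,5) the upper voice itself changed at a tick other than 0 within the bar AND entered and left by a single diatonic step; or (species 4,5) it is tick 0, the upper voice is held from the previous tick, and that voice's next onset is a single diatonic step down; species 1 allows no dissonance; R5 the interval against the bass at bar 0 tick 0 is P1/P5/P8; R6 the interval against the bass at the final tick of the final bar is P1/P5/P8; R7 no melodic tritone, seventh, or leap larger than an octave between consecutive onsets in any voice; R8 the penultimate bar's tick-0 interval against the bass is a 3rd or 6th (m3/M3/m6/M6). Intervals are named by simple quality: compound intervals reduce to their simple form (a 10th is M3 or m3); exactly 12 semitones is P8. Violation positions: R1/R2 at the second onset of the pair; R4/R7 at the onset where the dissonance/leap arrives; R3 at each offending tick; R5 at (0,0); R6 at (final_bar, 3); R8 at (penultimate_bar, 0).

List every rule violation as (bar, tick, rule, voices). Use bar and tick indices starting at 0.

(1, 0, R7, (1,))
(2, 0, R1, (0, 1))
(4, 2, R4, (0, 1))
(4, 2, R7, (1,))
(4, 3, R7, (1,))
(7, 0, R2, (0, 1))

bar 0: v0=C3 v1=C4 downbeat P8
bar 1: v0=B2 v1=D3 downbeat m3
bar 2: v0=D3 v1=D4 downbeat P8
bar 3: v0=C3 v1=E3 downbeat M3
bar 4: v0=B2 v1=B3 downbeat P8
bar 5: v0=G2 v1=B2 downbeat M3
bar 6: v0=B2 v1=G3 downbeat m6
bar 7: v0=C3 v1=C4 downbeat P8
  -> R7 @ bar 1 tick 0 v(1,): C4->D3 leap 10st
  -> R1 @ bar 2 tick 0 v(0, 1): B2/B3 P8 -> D3/D4 P8 similar
  -> R4 @ bar 4 tick 2 v(0, 1): B2/F3 TT untreated
  -> R7 @ bar 4 tick 2 v(1,): B3->F3 leap 6st
  -> R7 @ bar 4 tick 3 v(1,): F3->B3 leap 6st
  -> R2 @ bar 7 tick 0 v(0, 1): B2/G3 m6 -> C3/C4 P8 similar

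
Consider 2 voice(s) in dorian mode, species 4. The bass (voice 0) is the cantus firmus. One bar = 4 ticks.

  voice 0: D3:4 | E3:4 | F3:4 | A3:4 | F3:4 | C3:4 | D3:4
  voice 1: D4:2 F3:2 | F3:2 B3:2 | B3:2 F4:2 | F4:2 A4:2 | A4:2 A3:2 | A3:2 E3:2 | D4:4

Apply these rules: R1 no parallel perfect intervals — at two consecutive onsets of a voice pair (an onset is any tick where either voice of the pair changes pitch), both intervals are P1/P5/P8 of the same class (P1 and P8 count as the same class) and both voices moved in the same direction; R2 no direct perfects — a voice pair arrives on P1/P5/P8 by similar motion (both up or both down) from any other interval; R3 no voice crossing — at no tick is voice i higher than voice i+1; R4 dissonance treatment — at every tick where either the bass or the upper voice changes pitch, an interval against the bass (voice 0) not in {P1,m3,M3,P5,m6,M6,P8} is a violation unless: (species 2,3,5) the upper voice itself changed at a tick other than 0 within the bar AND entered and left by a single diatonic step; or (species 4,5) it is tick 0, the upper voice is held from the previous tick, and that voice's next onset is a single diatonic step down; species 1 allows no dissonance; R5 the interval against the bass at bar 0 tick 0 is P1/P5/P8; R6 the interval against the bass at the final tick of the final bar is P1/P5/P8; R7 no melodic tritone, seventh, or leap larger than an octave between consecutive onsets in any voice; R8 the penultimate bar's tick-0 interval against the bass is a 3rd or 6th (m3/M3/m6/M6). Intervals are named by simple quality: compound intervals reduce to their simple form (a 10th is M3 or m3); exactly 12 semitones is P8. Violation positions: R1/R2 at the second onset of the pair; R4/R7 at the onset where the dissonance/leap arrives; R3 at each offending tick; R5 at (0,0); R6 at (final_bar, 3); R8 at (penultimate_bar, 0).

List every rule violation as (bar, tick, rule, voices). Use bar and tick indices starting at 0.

(1, 0, R4, (0, 1))
(1, 2, R7, (1,))
(2, 0, R4, (0, 1))
(2, 2, R7, (1,))
(6, 0, R2, (0, 1))
(6, 0, R7, (1,))

bar 0: v0=D3 v1=D4 downbeat P8
bar 1: v0=E3 v1=F3 downbeat m2
bar 2: v0=F3 v1=B3 downbeat TT
bar 3: v0=A3 v1=F4 downbeat m6
bar 4: v0=F3 v1=A4 downbeat M3
bar 5: v0=C3 v1=A3 downbeat M6
bar 6: v0=D3 v1=D4 downbeat P8
  -> R4 @ bar 1 tick 0 v(0, 1): E3/F3 m2 untreated
  -> R7 @ bar 1 tick 2 v(1,): F3->B3 leap 6st
  -> R4 @ bar 2 tick 0 v(0, 1): F3/B3 TT untreated
  -> R7 @ bar 2 tick 2 v(1,): B3->F4 leap 6st
  -> R2 @ bar 6 tick 0 v(0, 1): C3/E3 M3 -> D3/D4 P8 similar
  -> R7 @ bar 6 tick 0 v(1,): E3->D4 leap 10st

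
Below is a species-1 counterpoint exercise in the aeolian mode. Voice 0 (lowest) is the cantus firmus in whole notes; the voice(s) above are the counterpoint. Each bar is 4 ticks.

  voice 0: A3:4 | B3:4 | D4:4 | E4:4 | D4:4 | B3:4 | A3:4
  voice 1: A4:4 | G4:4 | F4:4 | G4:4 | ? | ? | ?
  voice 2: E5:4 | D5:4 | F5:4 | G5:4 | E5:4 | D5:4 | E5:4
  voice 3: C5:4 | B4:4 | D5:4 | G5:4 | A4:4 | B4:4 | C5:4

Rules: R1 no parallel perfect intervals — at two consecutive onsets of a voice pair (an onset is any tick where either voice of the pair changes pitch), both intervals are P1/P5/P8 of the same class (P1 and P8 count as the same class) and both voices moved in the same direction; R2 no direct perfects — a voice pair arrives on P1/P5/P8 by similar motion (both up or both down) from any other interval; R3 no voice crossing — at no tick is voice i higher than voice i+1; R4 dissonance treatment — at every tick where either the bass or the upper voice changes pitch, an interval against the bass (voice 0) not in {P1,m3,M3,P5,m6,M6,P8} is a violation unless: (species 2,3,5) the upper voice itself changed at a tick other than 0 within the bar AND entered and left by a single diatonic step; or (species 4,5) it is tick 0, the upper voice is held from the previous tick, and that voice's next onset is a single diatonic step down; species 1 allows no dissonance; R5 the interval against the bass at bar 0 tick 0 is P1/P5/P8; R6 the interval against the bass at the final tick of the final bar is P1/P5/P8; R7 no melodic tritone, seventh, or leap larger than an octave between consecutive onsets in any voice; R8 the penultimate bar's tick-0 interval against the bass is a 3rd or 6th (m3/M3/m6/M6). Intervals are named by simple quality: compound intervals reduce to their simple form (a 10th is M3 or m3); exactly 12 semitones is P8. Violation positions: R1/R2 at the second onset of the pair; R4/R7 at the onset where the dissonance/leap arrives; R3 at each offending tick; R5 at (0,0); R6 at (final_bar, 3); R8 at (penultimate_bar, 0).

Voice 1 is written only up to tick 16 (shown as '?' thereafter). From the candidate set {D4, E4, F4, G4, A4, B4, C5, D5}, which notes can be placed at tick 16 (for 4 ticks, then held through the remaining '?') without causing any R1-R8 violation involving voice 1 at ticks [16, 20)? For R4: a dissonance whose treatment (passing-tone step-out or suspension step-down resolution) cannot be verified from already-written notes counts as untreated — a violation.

D4: violates R2
E4: violates R1,R4
F4: legal
G4: violates R4
A4: legal
B4: legal
C5: violates R4
D5: legal

{A4, B4, D5, F4}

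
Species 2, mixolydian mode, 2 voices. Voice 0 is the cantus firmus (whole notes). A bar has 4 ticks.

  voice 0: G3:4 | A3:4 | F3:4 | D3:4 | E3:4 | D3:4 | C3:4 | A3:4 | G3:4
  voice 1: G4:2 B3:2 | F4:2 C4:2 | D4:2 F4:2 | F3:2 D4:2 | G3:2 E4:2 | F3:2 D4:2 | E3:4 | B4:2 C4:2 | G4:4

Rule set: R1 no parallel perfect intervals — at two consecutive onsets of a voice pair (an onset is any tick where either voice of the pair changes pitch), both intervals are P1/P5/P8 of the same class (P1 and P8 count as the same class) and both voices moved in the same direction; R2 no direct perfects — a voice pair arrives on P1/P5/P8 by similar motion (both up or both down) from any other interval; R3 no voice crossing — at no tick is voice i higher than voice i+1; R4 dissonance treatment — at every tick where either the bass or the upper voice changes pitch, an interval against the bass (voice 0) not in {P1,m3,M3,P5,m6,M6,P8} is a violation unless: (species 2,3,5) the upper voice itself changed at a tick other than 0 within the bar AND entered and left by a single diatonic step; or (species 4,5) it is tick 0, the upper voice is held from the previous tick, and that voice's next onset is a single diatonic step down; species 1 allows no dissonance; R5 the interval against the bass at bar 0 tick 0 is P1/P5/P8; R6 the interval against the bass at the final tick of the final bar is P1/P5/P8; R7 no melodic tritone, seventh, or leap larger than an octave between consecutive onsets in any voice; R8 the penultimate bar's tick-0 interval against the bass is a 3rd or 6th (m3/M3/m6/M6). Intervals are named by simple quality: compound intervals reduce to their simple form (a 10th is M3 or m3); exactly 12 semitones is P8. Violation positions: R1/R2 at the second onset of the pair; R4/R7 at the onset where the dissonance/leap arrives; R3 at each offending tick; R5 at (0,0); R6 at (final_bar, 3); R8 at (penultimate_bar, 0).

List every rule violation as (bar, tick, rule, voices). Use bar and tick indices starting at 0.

(1, 0, R7, (1,))
(5, 0, R7, (1,))
(6, 0, R7, (1,))
(7, 0, R4, (0, 1))
(7, 0, R7, (1,))
(7, 0, R8, (0, 1))
(7, 2, R7, (1,))

bar 0: v0=G3 v1=G4 downbeat P8
bar 1: v0=A3 v1=F4 downbeat m6
bar 2: v0=F3 v1=D4 downbeat M6
bar 3: v0=D3 v1=F3 downbeat m3
bar 4: v0=E3 v1=G3 downbeat m3
bar 5: v0=D3 v1=F3 downbeat m3
bar 6: v0=C3 v1=E3 downbeat M3
bar 7: v0=A3 v1=B4 downbeat M2
bar 8: v0=G3 v1=G4 downbeat P8
  -> R7 @ bar 1 tick 0 v(1,): B3->F4 leap 6st
  -> R7 @ bar 5 tick 0 v(1,): E4->F3 leap 11st
  -> R7 @ bar 6 tick 0 v(1,): D4->E3 leap 10st
  -> R4 @ bar 7 tick 0 v(0, 1): A3/B4 M2 untreated
  -> R7 @ bar 7 tick 0 v(1,): E3->B4 leap 19st
  -> R8 @ bar 7 tick 0 v(0, 1): penult M2 not 3rd/6th
  -> R7 @ bar 7 tick 2 v(1,): B4->C4 leap 11st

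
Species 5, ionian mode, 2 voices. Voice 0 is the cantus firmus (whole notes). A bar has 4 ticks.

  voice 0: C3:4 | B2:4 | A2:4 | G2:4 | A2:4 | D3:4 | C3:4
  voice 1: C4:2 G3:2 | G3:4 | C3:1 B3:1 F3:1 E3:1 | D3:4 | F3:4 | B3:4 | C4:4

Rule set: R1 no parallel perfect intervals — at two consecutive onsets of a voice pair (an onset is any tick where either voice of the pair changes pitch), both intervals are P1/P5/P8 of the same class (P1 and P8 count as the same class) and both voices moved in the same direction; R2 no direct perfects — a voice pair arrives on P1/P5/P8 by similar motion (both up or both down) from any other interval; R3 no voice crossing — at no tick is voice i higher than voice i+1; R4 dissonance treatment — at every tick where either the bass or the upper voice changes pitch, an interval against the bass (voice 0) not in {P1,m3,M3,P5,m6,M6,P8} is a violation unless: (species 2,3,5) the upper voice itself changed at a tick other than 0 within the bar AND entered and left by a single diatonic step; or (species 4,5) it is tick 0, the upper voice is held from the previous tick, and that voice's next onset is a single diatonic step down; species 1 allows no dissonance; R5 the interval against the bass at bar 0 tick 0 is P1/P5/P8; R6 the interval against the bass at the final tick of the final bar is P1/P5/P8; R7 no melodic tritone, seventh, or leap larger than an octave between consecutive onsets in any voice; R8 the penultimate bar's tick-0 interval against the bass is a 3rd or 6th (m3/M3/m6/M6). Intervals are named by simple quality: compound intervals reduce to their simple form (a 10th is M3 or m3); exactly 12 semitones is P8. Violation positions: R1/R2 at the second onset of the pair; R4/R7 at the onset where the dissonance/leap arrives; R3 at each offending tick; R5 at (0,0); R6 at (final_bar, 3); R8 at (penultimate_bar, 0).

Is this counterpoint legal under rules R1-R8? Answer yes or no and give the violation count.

bar 0: v0=C3 v1=C4 (P8)
bar 1: v0=B2 v1=G3 (m6)
bar 2: v0=A2 v1=C3 (m3)
bar 3: v0=G2 v1=D3 (P5)
bar 4: v0=A2 v1=F3 (m6)
bar 5: v0=D3 v1=B3 (M6)
bar 6: v0=C3 v1=C4 (P8)
  R4 @ bar2.1: A2/B3 M2 untreated
  R7 @ bar2.1: C3->B3 leap 11st
  R7 @ bar2.2: B3->F3 leap 6st
  R1 @ bar3.0: A2/E3 P5 -> G2/D3 P5 similar
  R7 @ bar5.0: F3->B3 leap 6st

No (5 violations)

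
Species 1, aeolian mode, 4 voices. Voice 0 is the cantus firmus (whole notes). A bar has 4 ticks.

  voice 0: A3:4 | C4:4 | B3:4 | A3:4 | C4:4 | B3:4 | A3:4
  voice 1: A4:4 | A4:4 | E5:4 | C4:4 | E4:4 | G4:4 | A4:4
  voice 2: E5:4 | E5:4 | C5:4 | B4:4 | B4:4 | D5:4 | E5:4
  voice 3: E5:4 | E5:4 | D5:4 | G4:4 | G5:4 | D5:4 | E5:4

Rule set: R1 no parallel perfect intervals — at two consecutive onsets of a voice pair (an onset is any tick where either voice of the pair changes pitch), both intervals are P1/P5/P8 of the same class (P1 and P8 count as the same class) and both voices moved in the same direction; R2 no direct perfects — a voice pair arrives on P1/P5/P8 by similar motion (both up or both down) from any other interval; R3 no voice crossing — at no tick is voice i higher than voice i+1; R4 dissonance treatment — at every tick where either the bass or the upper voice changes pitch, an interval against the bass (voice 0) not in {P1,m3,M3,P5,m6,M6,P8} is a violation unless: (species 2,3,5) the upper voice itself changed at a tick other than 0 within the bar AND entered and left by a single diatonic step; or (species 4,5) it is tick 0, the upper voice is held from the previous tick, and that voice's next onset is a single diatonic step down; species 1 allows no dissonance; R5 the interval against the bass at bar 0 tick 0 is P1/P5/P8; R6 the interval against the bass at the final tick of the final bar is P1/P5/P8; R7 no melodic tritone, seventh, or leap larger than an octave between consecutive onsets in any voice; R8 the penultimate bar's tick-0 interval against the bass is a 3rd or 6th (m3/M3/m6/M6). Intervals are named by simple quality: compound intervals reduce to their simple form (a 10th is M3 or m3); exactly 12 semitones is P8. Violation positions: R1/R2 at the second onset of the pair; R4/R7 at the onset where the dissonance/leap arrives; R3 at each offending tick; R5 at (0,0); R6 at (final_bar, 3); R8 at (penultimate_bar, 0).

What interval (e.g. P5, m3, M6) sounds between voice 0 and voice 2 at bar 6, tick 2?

P5

voice 0=A3 voice 2=E5 -> P5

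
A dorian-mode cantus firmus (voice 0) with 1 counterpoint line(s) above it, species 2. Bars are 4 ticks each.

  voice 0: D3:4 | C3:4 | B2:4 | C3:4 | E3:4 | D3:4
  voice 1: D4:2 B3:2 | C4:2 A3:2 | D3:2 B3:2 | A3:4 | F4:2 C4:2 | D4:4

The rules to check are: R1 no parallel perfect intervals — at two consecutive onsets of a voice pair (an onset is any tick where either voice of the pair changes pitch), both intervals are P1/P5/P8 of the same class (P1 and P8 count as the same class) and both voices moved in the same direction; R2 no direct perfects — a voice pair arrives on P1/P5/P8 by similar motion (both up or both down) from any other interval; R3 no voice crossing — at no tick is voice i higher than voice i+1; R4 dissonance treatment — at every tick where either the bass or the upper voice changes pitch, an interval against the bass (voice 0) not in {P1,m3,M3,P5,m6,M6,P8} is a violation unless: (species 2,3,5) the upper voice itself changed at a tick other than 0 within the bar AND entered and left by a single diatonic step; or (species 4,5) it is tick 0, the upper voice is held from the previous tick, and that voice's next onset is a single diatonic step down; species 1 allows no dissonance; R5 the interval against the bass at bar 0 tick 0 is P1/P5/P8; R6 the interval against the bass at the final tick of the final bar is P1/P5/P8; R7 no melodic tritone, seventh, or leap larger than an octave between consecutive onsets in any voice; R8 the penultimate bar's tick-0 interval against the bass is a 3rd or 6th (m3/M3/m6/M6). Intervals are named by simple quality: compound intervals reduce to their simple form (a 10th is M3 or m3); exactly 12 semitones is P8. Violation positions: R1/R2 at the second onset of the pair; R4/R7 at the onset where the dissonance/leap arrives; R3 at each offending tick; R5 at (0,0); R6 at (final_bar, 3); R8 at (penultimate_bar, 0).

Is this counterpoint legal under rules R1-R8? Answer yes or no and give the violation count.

No (2 violations)

bar 0: v0=D3 v1=D4 (P8)
bar 1: v0=C3 v1=C4 (P8)
bar 2: v0=B2 v1=D3 (m3)
bar 3: v0=C3 v1=A3 (M6)
bar 4: v0=E3 v1=F4 (m2)
bar 5: v0=D3 v1=D4 (P8)
  R4 @ bar4.0: E3/F4 m2 untreated
  R8 @ bar4.0: penult m2 not 3rd/6th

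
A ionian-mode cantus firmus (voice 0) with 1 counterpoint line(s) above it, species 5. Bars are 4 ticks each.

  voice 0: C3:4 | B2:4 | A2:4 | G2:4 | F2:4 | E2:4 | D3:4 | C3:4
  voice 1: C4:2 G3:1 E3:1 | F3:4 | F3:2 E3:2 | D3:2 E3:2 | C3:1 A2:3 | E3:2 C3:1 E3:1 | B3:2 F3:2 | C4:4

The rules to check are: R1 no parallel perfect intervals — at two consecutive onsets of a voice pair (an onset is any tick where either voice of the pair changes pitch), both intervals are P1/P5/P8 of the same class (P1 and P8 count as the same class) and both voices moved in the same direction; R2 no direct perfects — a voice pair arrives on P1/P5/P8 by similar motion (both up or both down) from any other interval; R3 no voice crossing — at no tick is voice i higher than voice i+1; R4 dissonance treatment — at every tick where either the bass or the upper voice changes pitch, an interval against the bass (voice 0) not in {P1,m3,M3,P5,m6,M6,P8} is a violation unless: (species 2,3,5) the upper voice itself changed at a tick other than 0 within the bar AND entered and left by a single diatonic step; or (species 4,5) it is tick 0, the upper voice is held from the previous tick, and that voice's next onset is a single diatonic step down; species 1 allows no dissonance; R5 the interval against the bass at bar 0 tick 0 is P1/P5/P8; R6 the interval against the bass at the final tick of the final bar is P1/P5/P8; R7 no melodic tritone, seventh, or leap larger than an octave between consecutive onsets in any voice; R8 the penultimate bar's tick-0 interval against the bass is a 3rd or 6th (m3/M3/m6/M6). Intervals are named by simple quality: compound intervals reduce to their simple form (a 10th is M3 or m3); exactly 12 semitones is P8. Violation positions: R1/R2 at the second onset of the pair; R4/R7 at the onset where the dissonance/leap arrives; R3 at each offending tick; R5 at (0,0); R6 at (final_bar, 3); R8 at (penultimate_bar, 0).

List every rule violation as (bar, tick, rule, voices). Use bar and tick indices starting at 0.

(1, 0, R4, (0, 1))
(3, 0, R1, (0, 1))
(4, 0, R2, (0, 1))
(6, 0, R7, (0,))
(6, 2, R7, (1,))

bar 0: v0=C3 v1=C4 downbeat P8
bar 1: v0=B2 v1=F3 downbeat TT
bar 2: v0=A2 v1=F3 downbeat m6
bar 3: v0=G2 v1=D3 downbeat P5
bar 4: v0=F2 v1=C3 downbeat P5
bar 5: v0=E2 v1=E3 downbeat P8
bar 6: v0=D3 v1=B3 downbeat M6
bar 7: v0=C3 v1=C4 downbeat P8
  -> R4 @ bar 1 tick 0 v(0, 1): B2/F3 TT untreated
  -> R1 @ bar 3 tick 0 v(0, 1): A2/E3 P5 -> G2/D3 P5 similar
  -> R2 @ bar 4 tick 0 v(0, 1): G2/E3 M6 -> F2/C3 P5 similar
  -> R7 @ bar 6 tick 0 v(0,): E2->D3 leap 10st
  -> R7 @ bar 6 tick 2 v(1,): B3->F3 leap 6st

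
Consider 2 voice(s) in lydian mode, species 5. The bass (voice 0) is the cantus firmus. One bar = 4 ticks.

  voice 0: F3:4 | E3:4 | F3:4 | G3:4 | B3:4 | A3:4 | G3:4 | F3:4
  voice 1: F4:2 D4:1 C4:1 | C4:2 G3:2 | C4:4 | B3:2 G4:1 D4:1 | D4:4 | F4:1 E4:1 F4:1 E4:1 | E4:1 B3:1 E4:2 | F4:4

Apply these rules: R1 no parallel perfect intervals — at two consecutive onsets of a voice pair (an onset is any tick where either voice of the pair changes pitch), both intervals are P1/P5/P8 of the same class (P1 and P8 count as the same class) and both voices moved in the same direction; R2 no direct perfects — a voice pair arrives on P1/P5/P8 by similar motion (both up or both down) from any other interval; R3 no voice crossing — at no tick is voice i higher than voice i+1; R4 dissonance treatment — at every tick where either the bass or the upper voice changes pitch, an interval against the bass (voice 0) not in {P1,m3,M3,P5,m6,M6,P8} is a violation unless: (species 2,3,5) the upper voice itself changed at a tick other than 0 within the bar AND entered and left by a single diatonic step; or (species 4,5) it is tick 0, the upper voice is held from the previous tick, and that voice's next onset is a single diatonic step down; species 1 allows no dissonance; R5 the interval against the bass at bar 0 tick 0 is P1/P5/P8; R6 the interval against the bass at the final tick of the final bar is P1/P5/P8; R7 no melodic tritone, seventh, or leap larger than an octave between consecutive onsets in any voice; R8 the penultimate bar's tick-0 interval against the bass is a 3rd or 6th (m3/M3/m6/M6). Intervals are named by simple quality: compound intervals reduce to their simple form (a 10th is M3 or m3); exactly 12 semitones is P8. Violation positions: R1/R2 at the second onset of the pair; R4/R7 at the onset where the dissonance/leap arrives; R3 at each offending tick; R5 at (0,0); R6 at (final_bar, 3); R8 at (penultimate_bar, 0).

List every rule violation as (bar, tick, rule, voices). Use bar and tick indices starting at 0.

bar 0: v0=F3 v1=F4 downbeat P8
bar 1: v0=E3 v1=C4 downbeat m6
bar 2: v0=F3 v1=C4 downbeat P5
bar 3: v0=G3 v1=B3 downbeat M3
bar 4: v0=B3 v1=D4 downbeat m3
bar 5: v0=A3 v1=F4 downbeat m6
bar 6: v0=G3 v1=E4 downbeat M6
bar 7: v0=F3 v1=F4 downbeat P8
  -> R2 @ bar 2 tick 0 v(0, 1): E3/G3 m3 -> F3/C4 P5 similar

(2, 0, R2, (0, 1))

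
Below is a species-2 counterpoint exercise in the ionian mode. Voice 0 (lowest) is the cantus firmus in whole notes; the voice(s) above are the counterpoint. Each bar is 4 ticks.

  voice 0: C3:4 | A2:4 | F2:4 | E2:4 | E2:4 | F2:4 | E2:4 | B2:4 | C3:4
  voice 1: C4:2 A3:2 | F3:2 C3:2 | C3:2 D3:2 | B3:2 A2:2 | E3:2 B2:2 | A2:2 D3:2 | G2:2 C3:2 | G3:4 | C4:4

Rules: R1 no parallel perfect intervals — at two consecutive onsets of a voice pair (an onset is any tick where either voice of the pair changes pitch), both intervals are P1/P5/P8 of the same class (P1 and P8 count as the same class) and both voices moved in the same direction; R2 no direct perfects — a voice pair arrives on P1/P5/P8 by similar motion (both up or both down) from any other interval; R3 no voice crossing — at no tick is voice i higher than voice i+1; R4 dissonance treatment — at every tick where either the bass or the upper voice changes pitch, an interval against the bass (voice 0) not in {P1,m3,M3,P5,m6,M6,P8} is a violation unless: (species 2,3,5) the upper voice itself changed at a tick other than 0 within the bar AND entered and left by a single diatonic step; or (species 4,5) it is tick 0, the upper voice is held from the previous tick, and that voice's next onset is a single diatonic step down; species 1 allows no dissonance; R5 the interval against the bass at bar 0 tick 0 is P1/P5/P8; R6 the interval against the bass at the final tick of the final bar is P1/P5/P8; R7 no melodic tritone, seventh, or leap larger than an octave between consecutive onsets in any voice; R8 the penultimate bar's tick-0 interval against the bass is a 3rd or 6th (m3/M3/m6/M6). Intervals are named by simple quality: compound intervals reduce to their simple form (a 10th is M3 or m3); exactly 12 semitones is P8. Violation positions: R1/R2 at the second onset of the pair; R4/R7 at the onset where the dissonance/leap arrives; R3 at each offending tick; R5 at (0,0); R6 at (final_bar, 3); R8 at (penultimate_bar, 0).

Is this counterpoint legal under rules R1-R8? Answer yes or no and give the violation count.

No (3 violations)

bar 0: v0=C3 v1=C4 (P8)
bar 1: v0=A2 v1=F3 (m6)
bar 2: v0=F2 v1=C3 (P5)
bar 3: v0=E2 v1=B3 (P5)
bar 4: v0=E2 v1=E3 (P8)
bar 5: v0=F2 v1=A2 (M3)
bar 6: v0=E2 v1=G2 (m3)
bar 7: v0=B2 v1=G3 (m6)
bar 8: v0=C3 v1=C4 (P8)
  R4 @ bar3.2: E2/A2 P4 untreated
  R7 @ bar3.2: B3->A2 leap 14st
  R2 @ bar8.0: B2/G3 m6 -> C3/C4 P8 similar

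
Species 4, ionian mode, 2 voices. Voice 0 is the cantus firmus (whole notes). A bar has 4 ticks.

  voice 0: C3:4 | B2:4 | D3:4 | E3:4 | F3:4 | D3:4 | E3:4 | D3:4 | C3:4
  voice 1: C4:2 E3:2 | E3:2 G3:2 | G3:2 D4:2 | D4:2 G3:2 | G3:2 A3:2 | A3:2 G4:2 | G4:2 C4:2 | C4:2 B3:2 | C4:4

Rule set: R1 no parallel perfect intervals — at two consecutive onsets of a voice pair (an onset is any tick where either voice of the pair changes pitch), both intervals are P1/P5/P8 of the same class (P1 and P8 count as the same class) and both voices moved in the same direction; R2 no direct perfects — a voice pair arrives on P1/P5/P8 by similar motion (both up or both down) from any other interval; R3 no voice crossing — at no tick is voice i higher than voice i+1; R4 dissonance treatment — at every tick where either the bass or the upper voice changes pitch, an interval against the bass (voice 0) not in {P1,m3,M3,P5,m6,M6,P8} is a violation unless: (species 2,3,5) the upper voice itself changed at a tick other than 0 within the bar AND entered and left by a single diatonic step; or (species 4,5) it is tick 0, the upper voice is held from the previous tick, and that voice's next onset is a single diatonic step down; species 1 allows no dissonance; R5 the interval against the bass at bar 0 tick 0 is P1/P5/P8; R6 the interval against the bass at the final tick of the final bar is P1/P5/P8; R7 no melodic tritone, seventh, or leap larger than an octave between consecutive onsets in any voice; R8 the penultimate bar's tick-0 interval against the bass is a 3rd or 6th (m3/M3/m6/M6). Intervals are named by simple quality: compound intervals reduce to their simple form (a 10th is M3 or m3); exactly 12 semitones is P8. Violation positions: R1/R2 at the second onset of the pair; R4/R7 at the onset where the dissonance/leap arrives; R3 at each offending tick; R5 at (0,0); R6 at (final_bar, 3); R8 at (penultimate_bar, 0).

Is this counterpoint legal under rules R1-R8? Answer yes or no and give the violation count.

bar 0: v0=C3 v1=C4 (P8)
bar 1: v0=B2 v1=E3 (P4)
bar 2: v0=D3 v1=G3 (P4)
bar 3: v0=E3 v1=D4 (m7)
bar 4: v0=F3 v1=G3 (M2)
bar 5: v0=D3 v1=A3 (P5)
bar 6: v0=E3 v1=G4 (m3)
bar 7: v0=D3 v1=C4 (m7)
bar 8: v0=C3 v1=C4 (P8)
  R4 @ bar1.0: B2/E3 P4 untreated
  R4 @ bar2.0: D3/G3 P4 untreated
  R4 @ bar3.0: E3/D4 m7 untreated
  R4 @ bar4.0: F3/G3 M2 untreated
  R4 @ bar5.2: D3/G4 P4 untreated
  R7 @ bar5.2: A3->G4 leap 10st
  R8 @ bar7.0: penult m7 not 3rd/6th

No (7 violations)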